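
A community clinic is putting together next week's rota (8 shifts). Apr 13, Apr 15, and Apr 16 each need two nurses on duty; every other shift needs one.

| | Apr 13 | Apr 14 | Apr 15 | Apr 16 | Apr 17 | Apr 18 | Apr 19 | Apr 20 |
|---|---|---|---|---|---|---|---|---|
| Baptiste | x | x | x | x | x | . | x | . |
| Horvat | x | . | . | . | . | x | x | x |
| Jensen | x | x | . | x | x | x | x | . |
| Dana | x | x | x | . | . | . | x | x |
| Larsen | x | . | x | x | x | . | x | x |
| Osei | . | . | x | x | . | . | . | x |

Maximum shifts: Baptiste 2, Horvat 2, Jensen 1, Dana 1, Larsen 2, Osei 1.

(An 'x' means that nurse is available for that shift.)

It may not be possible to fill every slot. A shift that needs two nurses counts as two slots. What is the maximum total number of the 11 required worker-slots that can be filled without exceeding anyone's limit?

9

Total capacity across all nurses is 2+2+1+1+2+1 = 9, and 11 slots are needed, so at most 9 can be filled.
An assignment achieving 9: Apr 13→Horvat, Apr 14→Baptiste, Apr 15→Dana+Larsen, Apr 16→Jensen+Larsen, Apr 17→Baptiste, Apr 18→Horvat, Apr 20→Osei.
Loads: Baptiste 2/2, Horvat 2/2, Jensen 1/1, Dana 1/1, Larsen 2/2, Osei 1/1.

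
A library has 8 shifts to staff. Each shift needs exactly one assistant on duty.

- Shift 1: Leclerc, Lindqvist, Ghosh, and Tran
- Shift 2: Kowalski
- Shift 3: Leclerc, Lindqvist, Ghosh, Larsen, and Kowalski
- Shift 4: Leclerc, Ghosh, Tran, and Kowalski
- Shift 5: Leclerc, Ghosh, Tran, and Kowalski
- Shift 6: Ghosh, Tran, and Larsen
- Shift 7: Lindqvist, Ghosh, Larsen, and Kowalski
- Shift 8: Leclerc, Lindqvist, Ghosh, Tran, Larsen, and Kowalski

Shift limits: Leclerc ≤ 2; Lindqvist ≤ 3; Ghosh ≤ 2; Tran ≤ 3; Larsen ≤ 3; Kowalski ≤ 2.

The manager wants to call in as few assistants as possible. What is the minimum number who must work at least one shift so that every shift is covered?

3

8 slots to fill and no one can take more than 3, so at least ⌈8/3⌉ = 3 assistants are needed.
Lindqvist, Tran, and Kowalski alone can cover everything: Shift 1→Lindqvist, Shift 2→Kowalski, Shift 3→Lindqvist, Shift 4→Tran, Shift 5→Tran, Shift 6→Tran, Shift 7→Lindqvist, Shift 8→Kowalski.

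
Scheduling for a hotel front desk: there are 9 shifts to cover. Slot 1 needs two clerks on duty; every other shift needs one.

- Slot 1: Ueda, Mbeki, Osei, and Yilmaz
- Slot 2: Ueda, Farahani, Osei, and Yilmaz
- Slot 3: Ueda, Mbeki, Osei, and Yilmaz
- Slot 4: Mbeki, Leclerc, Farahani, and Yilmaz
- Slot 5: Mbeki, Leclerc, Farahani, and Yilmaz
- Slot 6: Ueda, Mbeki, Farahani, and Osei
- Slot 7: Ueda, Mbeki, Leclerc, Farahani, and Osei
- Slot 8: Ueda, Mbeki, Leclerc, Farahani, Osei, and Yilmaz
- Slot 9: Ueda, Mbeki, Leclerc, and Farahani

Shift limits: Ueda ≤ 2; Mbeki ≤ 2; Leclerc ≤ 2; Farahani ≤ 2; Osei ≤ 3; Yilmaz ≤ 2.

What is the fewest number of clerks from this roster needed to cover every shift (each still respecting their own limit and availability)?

5

10 slots to fill and no one can take more than 3, so at least ⌈10/3⌉ = 4 clerks are needed.
Any 4 clerks together have capacity at most 3+2+2+2 = 9 < 10 slots, so 4 can never suffice.
Ueda, Mbeki, Leclerc, Farahani, and Osei alone can cover everything: Slot 1→Ueda+Mbeki, Slot 2→Ueda, Slot 3→Mbeki, Slot 4→Leclerc, Slot 5→Leclerc, Slot 6→Farahani, Slot 7→Osei, Slot 8→Osei, Slot 9→Farahani.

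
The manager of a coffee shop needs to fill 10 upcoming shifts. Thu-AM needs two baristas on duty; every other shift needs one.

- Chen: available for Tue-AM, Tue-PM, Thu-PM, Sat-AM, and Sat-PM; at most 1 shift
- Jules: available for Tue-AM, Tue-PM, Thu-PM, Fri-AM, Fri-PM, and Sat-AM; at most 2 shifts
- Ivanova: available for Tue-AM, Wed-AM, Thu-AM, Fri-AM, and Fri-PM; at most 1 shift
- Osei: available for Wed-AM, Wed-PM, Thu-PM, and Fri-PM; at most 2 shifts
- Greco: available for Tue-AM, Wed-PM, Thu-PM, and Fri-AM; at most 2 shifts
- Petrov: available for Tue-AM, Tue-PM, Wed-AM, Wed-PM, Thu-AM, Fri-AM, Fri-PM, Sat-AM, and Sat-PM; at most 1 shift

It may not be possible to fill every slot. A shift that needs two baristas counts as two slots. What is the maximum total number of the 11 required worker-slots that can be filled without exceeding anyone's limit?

9

Total capacity across all baristas is 1+2+1+2+2+1 = 9, and 11 slots are needed, so at most 9 can be filled.
An assignment achieving 9: Tue-PM→Jules, Wed-AM→Osei, Wed-PM→Osei, Thu-AM→Ivanova+Petrov, Thu-PM→Greco, Fri-AM→Greco, Sat-AM→Jules, Sat-PM→Chen.
Loads: Chen 1/1, Jules 2/2, Ivanova 1/1, Osei 2/2, Greco 2/2, Petrov 1/1.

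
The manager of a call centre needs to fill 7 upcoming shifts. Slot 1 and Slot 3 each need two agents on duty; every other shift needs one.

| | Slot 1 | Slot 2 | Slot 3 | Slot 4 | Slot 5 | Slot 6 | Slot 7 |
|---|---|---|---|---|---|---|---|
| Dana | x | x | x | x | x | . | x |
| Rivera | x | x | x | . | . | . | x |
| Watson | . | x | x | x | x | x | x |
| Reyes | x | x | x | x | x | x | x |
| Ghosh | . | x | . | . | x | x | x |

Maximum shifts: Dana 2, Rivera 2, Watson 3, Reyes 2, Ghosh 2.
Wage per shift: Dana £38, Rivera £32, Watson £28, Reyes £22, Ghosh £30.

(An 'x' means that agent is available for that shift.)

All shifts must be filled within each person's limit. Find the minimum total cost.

Picking the cheapest available agent for each shift independently would cost £214, but that ignores the shift limits.
An optimal schedule: Slot 1→Reyes+Rivera, Slot 2→Ghosh, Slot 3→Watson+Rivera, Slot 4→Reyes, Slot 5→Watson, Slot 6→Watson, Slot 7→Ghosh.
Total: 22 + 32 + 30 + 28 + 32 + 22 + 28 + 28 + 30 = £252.

£252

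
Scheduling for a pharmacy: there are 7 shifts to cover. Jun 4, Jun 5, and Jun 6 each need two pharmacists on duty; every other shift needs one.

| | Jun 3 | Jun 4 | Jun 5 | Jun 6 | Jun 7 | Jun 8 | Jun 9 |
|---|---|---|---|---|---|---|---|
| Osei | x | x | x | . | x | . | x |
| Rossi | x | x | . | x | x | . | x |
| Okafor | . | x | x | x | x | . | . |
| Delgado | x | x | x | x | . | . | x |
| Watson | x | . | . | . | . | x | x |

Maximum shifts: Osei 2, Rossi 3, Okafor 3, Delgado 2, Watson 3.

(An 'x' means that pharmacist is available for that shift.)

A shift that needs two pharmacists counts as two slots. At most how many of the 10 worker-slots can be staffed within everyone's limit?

Total capacity across all pharmacists is 2+3+3+2+3 = 13, and 10 slots are needed, so at most 10 can be filled.
An assignment achieving 10: Jun 3→Rossi, Jun 4→Rossi+Okafor, Jun 5→Osei+Okafor, Jun 6→Rossi+Okafor, Jun 7→Osei, Jun 8→Watson, Jun 9→Delgado.
Loads: Osei 2/2, Rossi 3/3, Okafor 3/3, Delgado 1/2, Watson 1/3.

10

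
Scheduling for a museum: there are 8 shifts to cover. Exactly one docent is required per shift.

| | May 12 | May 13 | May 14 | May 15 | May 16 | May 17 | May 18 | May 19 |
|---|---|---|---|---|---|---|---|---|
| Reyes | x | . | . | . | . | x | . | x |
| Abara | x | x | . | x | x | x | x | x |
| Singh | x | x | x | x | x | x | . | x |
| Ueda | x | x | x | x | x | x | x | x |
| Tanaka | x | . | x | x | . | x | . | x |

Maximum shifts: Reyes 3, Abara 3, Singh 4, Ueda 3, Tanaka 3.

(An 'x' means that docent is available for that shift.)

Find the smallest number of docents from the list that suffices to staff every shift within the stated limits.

3

8 slots to fill and no one can take more than 4, so at least ⌈8/4⌉ = 2 docents are needed.
Any 2 docents together have capacity at most 4+3 = 7 < 8 slots, so 2 can never suffice.
Reyes, Abara, and Singh alone can cover everything: May 12→Reyes, May 13→Abara, May 14→Singh, May 15→Abara, May 16→Singh, May 17→Reyes, May 18→Abara, May 19→Reyes.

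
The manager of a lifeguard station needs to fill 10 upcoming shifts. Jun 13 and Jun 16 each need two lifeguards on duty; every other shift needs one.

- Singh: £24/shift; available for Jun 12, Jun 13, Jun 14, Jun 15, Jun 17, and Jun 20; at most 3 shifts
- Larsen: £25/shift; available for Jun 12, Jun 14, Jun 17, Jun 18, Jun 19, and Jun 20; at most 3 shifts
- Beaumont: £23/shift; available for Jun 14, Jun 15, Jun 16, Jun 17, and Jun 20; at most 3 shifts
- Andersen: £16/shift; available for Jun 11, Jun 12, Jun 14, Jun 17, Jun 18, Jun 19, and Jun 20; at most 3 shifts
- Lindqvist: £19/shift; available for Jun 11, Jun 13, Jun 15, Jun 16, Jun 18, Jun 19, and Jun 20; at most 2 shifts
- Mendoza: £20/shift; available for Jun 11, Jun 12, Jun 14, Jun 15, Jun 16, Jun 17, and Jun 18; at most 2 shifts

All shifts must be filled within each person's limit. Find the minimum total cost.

Jun 13 can only be covered by Singh and Lindqvist, so that assignment is forced.
Picking the cheapest available lifeguard for each shift independently would cost £213, but that ignores the shift limits.
An optimal schedule: Jun 11→Andersen, Jun 12→Andersen, Jun 13→Lindqvist+Singh, Jun 14→Beaumont, Jun 15→Beaumont, Jun 16→Lindqvist+Mendoza, Jun 17→Beaumont, Jun 18→Mendoza, Jun 19→Andersen, Jun 20→Singh.
Total: 16 + 16 + 19 + 24 + 23 + 23 + 19 + 20 + 23 + 20 + 16 + 24 = £243.

£243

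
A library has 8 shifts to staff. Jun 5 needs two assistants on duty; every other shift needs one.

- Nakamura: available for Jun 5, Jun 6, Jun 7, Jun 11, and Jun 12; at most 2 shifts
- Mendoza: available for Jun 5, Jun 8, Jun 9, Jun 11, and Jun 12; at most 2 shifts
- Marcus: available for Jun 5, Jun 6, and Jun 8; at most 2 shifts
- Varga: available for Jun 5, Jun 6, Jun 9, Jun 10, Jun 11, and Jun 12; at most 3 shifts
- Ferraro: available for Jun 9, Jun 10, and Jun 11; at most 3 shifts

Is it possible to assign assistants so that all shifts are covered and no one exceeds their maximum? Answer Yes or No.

Jun 7 can only be covered by Nakamura, so that assignment is forced.
One valid schedule: Jun 5→Marcus+Varga, Jun 6→Nakamura, Jun 7→Nakamura, Jun 8→Mendoza, Jun 9→Mendoza, Jun 10→Varga, Jun 11→Ferraro, Jun 12→Varga.
Loads: Nakamura 2/2, Mendoza 2/2, Marcus 1/2, Varga 3/3, Ferraro 1/3 — all within limits.

Yes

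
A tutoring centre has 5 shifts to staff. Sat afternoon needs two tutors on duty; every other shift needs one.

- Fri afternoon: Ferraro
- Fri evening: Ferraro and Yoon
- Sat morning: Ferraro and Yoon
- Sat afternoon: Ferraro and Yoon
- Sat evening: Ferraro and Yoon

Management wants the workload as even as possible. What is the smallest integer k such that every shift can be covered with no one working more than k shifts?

With 2 tutors and 6 worker-slots to fill, someone must work at least ⌈6/2⌉ = 3 shifts, so k ≥ 3.
k = 3 works: Fri afternoon→Ferraro, Fri evening→Ferraro, Sat morning→Yoon, Sat afternoon→Ferraro+Yoon, Sat evening→Yoon.
Loads: Ferraro 3, Yoon 3 — all ≤ 3.

3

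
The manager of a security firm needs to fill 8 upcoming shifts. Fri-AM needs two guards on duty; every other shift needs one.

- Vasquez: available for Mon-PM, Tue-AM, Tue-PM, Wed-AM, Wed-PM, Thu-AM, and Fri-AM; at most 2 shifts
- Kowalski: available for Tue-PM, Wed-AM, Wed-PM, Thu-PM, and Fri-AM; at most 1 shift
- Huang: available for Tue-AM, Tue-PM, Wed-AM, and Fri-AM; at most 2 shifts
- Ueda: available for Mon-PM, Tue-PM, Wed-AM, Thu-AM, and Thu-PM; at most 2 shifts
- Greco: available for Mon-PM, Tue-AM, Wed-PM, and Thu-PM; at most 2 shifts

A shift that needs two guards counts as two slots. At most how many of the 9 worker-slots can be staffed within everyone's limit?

Total capacity across all guards is 2+1+2+2+2 = 9, and 9 slots are needed, so at most 9 can be filled.
An assignment achieving 9: Mon-PM→Vasquez, Tue-AM→Huang, Tue-PM→Ueda, Wed-AM→Ueda, Wed-PM→Greco, Thu-AM→Vasquez, Thu-PM→Greco, Fri-AM→Kowalski+Huang.
Loads: Vasquez 2/2, Kowalski 1/1, Huang 2/2, Ueda 2/2, Greco 2/2.

9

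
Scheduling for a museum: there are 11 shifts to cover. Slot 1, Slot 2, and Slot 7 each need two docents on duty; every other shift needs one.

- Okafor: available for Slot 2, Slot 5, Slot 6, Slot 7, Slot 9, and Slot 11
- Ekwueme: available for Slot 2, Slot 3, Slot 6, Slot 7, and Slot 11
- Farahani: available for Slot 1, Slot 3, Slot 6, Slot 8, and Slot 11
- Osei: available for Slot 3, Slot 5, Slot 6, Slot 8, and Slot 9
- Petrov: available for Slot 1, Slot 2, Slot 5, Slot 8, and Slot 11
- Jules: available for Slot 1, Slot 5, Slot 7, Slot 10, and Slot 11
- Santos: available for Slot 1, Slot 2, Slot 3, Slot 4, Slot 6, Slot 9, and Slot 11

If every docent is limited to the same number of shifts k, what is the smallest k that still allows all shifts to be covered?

With 7 docents and 14 worker-slots to fill, someone must work at least ⌈14/7⌉ = 2 shifts, so k ≥ 2.
k = 2 works: Slot 1→Farahani+Petrov, Slot 2→Petrov+Santos, Slot 3→Ekwueme, Slot 4→Santos, Slot 5→Osei, Slot 6→Osei, Slot 7→Okafor+Ekwueme, Slot 8→Farahani, Slot 9→Okafor, Slot 10→Jules, Slot 11→Jules.
Loads: Okafor 2, Ekwueme 2, Farahani 2, Osei 2, Petrov 2, Jules 2, Santos 2 — all ≤ 2.

2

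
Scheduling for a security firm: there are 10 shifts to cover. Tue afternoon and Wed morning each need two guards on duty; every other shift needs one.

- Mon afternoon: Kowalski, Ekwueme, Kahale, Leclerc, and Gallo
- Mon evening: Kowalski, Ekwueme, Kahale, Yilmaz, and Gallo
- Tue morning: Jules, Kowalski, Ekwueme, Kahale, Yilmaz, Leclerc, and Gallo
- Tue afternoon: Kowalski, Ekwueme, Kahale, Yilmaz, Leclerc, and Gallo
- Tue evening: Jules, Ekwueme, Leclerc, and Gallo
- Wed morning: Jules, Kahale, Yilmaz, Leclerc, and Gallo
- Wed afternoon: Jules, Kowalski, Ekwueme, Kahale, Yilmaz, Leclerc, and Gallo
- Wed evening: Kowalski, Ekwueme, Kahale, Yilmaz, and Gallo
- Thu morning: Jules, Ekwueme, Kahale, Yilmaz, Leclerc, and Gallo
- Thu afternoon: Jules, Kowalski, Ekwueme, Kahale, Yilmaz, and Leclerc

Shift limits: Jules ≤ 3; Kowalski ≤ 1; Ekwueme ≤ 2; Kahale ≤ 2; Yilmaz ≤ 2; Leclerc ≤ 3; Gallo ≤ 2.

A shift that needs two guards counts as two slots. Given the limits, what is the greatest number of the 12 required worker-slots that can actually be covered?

Total capacity across all guards is 3+1+2+2+2+3+2 = 15, and 12 slots are needed, so at most 12 can be filled.
An assignment achieving 12: Mon afternoon→Kowalski, Mon evening→Ekwueme, Tue morning→Leclerc, Tue afternoon→Kahale+Yilmaz, Tue evening→Jules, Wed morning→Jules+Kahale, Wed afternoon→Leclerc, Wed evening→Ekwueme, Thu morning→Jules, Thu afternoon→Yilmaz.
Loads: Jules 3/3, Kowalski 1/1, Ekwueme 2/2, Kahale 2/2, Yilmaz 2/2, Leclerc 2/3, Gallo 0/2.

12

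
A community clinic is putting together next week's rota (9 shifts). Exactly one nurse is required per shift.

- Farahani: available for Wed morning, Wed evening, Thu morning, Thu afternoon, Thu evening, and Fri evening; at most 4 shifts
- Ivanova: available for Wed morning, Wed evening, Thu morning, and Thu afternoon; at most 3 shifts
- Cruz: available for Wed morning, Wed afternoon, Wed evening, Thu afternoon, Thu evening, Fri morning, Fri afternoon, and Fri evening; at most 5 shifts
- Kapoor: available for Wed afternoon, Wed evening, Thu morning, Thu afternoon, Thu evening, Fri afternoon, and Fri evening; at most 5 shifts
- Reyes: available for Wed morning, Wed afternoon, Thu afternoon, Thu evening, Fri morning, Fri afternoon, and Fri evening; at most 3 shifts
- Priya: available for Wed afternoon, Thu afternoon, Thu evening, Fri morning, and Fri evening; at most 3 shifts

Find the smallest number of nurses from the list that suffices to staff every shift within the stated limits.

2

9 slots to fill and no one can take more than 5, so at least ⌈9/5⌉ = 2 nurses are needed.
Farahani and Cruz alone can cover everything: Wed morning→Farahani, Wed afternoon→Cruz, Wed evening→Farahani, Thu morning→Farahani, Thu afternoon→Farahani, Thu evening→Cruz, Fri morning→Cruz, Fri afternoon→Cruz, Fri evening→Cruz.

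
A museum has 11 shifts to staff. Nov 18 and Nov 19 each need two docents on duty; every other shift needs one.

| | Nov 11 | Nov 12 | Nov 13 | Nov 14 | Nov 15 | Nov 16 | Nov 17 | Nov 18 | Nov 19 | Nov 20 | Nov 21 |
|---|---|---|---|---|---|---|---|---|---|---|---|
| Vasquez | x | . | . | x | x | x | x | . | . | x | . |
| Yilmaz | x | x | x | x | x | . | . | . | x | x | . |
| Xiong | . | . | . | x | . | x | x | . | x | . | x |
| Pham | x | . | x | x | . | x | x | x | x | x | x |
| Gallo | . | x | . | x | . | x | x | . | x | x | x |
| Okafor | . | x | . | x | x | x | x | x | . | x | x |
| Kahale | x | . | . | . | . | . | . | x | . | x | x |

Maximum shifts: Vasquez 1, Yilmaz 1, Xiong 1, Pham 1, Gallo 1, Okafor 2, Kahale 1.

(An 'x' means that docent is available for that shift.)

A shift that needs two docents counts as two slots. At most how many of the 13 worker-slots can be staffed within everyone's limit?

Total capacity across all docents is 1+1+1+1+1+2+1 = 8, and 13 slots are needed, so at most 8 can be filled.
An assignment achieving 8: Nov 11→Kahale, Nov 12→Gallo, Nov 13→Yilmaz, Nov 15→Vasquez, Nov 16→Okafor, Nov 18→Pham+Okafor, Nov 19→Xiong.
Loads: Vasquez 1/1, Yilmaz 1/1, Xiong 1/1, Pham 1/1, Gallo 1/1, Okafor 2/2, Kahale 1/1.

8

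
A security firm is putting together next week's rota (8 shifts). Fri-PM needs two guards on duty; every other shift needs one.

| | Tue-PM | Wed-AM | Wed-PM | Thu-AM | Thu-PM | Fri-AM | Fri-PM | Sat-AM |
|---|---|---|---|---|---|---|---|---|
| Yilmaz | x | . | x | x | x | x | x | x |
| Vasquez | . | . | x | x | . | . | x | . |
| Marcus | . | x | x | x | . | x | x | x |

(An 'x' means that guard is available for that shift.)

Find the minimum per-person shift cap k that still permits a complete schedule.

3

With 3 guards and 9 worker-slots to fill, someone must work at least ⌈9/3⌉ = 3 shifts, so k ≥ 3.
k = 3 works: Tue-PM→Yilmaz, Wed-AM→Marcus, Wed-PM→Vasquez, Thu-AM→Vasquez, Thu-PM→Yilmaz, Fri-AM→Yilmaz, Fri-PM→Vasquez+Marcus, Sat-AM→Marcus.
Loads: Yilmaz 3, Vasquez 3, Marcus 3 — all ≤ 3.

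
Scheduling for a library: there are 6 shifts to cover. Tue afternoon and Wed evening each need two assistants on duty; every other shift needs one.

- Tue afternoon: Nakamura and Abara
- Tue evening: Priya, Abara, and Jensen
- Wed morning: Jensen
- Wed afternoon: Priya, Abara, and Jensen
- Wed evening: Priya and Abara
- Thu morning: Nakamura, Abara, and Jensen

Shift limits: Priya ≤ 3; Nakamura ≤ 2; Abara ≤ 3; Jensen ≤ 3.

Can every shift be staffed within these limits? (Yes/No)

Yes

Tue afternoon can only be covered by Nakamura and Abara, so that assignment is forced.
Wed morning can only be covered by Jensen, so that assignment is forced.
Wed evening can only be covered by Priya and Abara, so that assignment is forced.
One valid schedule: Tue afternoon→Nakamura+Abara, Tue evening→Priya, Wed morning→Jensen, Wed afternoon→Priya, Wed evening→Priya+Abara, Thu morning→Nakamura.
Loads: Priya 3/3, Nakamura 2/2, Abara 2/3, Jensen 1/3 — all within limits.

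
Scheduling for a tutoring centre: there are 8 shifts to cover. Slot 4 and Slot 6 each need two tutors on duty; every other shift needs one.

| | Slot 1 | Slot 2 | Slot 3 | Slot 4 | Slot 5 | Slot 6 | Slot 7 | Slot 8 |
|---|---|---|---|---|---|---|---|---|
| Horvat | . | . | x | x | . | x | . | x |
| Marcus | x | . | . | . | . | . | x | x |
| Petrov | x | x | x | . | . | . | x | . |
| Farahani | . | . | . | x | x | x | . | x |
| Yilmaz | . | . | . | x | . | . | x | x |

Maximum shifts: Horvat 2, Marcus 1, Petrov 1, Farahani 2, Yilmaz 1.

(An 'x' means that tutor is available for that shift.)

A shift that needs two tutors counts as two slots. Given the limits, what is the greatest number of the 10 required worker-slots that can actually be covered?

7

Total capacity across all tutors is 2+1+1+2+1 = 7, and 10 slots are needed, so at most 7 can be filled.
An assignment achieving 7: Slot 1→Marcus, Slot 2→Petrov, Slot 3→Horvat, Slot 4→Yilmaz, Slot 5→Farahani, Slot 6→Horvat+Farahani.
Loads: Horvat 2/2, Marcus 1/1, Petrov 1/1, Farahani 2/2, Yilmaz 1/1.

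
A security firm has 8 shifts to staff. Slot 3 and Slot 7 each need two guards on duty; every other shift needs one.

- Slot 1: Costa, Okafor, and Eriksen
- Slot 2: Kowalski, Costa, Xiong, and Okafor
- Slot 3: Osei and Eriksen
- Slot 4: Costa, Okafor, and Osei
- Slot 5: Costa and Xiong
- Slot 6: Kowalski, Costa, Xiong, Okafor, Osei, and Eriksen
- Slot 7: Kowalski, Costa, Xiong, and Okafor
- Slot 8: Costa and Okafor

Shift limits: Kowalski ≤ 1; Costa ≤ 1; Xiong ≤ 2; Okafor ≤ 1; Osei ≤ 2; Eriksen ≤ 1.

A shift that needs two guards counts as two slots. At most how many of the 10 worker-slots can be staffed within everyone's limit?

8

Total capacity across all guards is 1+1+2+1+2+1 = 8, and 10 slots are needed, so at most 8 can be filled.
An assignment achieving 8: Slot 2→Kowalski, Slot 3→Osei+Eriksen, Slot 4→Osei, Slot 5→Costa, Slot 6→Xiong, Slot 7→Xiong, Slot 8→Okafor.
Loads: Kowalski 1/1, Costa 1/1, Xiong 2/2, Okafor 1/1, Osei 2/2, Eriksen 1/1.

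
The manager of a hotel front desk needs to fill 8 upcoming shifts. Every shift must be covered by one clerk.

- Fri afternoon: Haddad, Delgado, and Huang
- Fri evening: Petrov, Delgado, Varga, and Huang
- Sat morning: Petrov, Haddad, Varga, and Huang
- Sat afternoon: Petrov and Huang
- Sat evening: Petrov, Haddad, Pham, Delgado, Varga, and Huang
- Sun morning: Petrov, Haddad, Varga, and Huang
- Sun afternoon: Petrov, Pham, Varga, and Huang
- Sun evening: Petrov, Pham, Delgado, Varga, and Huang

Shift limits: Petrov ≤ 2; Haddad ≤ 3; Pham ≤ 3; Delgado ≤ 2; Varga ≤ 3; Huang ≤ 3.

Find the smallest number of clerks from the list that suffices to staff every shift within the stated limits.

3

8 slots to fill and no one can take more than 3, so at least ⌈8/3⌉ = 3 clerks are needed.
Petrov, Haddad, and Pham alone can cover everything: Fri afternoon→Haddad, Fri evening→Petrov, Sat morning→Haddad, Sat afternoon→Petrov, Sat evening→Pham, Sun morning→Haddad, Sun afternoon→Pham, Sun evening→Pham.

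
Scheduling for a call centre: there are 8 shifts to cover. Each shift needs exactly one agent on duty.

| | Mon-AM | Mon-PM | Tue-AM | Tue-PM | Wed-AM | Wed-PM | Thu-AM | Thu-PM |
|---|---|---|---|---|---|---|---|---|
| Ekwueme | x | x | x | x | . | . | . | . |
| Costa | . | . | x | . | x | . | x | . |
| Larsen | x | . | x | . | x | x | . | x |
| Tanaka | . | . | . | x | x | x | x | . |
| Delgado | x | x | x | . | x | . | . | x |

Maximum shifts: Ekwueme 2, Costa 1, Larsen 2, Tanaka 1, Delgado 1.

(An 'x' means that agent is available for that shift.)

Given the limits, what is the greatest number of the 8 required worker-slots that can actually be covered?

7

Total capacity across all agents is 2+1+2+1+1 = 7, and 8 slots are needed, so at most 7 can be filled.
An assignment achieving 7: Mon-AM→Delgado, Mon-PM→Ekwueme, Tue-PM→Ekwueme, Wed-AM→Tanaka, Wed-PM→Larsen, Thu-AM→Costa, Thu-PM→Larsen.
Loads: Ekwueme 2/2, Costa 1/1, Larsen 2/2, Tanaka 1/1, Delgado 1/1.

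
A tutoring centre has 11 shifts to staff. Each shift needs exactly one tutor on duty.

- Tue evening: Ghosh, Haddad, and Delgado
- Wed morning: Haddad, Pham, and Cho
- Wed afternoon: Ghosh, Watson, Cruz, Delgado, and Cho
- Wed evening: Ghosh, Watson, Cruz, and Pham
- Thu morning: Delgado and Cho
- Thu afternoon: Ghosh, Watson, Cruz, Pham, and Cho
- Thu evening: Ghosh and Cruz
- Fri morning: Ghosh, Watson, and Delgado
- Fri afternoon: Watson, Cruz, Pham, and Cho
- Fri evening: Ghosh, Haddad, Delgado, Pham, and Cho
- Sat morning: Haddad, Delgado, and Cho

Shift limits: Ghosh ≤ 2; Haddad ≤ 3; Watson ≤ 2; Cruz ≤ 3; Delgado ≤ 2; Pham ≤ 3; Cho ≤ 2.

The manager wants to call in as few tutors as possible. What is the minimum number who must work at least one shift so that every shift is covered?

4

11 slots to fill and no one can take more than 3, so at least ⌈11/3⌉ = 4 tutors are needed.
Haddad, Cruz, Delgado, and Pham alone can cover everything: Tue evening→Haddad, Wed morning→Haddad, Wed afternoon→Cruz, Wed evening→Cruz, Thu morning→Delgado, Thu afternoon→Pham, Thu evening→Cruz, Fri morning→Delgado, Fri afternoon→Pham, Fri evening→Pham, Sat morning→Haddad.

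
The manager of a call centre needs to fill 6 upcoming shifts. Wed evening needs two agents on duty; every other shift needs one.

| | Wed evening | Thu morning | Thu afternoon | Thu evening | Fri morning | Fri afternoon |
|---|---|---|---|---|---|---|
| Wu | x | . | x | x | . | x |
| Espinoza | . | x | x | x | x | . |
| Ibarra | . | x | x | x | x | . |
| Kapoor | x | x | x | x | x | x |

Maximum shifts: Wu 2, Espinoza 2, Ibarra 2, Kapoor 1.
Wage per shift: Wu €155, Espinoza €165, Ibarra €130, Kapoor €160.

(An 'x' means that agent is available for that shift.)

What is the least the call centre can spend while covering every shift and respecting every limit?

Wed evening can only be covered by Wu and Kapoor, so that assignment is forced.
Picking the cheapest available agent for each shift independently would cost €990, but that ignores the shift limits.
An optimal schedule: Wed evening→Wu+Kapoor, Thu morning→Espinoza, Thu afternoon→Ibarra, Thu evening→Ibarra, Fri morning→Espinoza, Fri afternoon→Wu.
Total: 155 + 160 + 165 + 130 + 130 + 165 + 155 = €1060.

€1060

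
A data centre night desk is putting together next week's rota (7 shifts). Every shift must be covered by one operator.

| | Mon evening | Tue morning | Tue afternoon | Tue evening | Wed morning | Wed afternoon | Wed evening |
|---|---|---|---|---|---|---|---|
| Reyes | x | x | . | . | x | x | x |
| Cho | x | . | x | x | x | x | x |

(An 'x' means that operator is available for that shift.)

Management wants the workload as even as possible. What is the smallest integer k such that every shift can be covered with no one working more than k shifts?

4

With 2 operators and 7 worker-slots to fill, someone must work at least ⌈7/2⌉ = 4 shifts, so k ≥ 4.
k = 4 works: Mon evening→Reyes, Tue morning→Reyes, Tue afternoon→Cho, Tue evening→Cho, Wed morning→Reyes, Wed afternoon→Reyes, Wed evening→Cho.
Loads: Reyes 4, Cho 3 — all ≤ 4.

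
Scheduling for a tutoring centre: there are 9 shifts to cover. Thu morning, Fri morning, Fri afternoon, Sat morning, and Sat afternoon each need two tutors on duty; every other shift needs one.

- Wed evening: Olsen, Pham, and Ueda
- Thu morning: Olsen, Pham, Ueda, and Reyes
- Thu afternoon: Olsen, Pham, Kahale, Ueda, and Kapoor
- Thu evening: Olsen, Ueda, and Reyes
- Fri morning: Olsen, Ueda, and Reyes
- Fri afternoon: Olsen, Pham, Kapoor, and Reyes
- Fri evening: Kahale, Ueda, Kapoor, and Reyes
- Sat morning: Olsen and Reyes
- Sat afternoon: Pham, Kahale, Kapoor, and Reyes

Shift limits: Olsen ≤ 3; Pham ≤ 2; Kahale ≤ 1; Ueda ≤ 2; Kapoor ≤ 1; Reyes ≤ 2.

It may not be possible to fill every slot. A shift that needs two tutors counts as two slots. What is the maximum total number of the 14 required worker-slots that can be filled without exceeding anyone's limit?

Total capacity across all tutors is 3+2+1+2+1+2 = 11, and 14 slots are needed, so at most 11 can be filled.
An assignment achieving 11: Wed evening→Olsen, Thu morning→Pham+Ueda, Thu evening→Olsen, Fri morning→Ueda+Reyes, Fri afternoon→Pham+Kapoor, Fri evening→Kahale, Sat morning→Olsen+Reyes.
Loads: Olsen 3/3, Pham 2/2, Kahale 1/1, Ueda 2/2, Kapoor 1/1, Reyes 2/2.

11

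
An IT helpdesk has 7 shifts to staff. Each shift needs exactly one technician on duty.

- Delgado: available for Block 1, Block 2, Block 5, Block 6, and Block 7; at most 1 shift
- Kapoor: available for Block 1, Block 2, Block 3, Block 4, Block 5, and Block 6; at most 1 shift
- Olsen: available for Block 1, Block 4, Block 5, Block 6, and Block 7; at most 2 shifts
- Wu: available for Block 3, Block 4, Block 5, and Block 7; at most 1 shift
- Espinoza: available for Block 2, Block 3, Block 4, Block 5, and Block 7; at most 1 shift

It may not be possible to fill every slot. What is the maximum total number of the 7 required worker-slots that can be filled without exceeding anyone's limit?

Total capacity across all technicians is 1+1+2+1+1 = 6, and 7 slots are needed, so at most 6 can be filled.
An assignment achieving 6: Block 1→Delgado, Block 2→Kapoor, Block 3→Wu, Block 4→Olsen, Block 6→Olsen, Block 7→Espinoza.
Loads: Delgado 1/1, Kapoor 1/1, Olsen 2/2, Wu 1/1, Espinoza 1/1.

6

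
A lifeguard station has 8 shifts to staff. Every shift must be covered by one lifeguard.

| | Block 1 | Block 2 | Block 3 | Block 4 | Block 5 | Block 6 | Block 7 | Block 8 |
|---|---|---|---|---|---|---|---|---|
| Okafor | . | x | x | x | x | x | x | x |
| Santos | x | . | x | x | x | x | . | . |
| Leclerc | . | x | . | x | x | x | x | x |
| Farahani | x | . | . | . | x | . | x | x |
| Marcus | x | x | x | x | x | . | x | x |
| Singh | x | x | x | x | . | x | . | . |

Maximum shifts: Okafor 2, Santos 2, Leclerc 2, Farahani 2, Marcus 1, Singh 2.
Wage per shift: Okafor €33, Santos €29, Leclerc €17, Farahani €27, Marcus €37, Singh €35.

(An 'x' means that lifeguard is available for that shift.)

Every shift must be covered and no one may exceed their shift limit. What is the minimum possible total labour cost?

€212

Picking the cheapest available lifeguard for each shift independently would cost €158, but that ignores the shift limits.
An optimal schedule: Block 1→Farahani, Block 2→Leclerc, Block 3→Santos, Block 4→Santos, Block 5→Okafor, Block 6→Leclerc, Block 7→Farahani, Block 8→Okafor.
Total: 27 + 17 + 29 + 29 + 33 + 17 + 27 + 33 = €212.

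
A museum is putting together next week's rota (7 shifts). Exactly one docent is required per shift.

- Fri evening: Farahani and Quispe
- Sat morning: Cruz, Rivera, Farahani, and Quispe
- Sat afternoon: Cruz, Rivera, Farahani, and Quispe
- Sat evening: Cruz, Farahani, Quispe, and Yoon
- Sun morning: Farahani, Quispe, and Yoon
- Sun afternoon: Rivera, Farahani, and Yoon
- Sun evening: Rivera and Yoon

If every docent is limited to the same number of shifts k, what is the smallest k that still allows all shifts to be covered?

With 5 docents and 7 worker-slots to fill, someone must work at least ⌈7/5⌉ = 2 shifts, so k ≥ 2.
k = 2 works: Fri evening→Farahani, Sat morning→Cruz, Sat afternoon→Cruz, Sat evening→Quispe, Sun morning→Farahani, Sun afternoon→Rivera, Sun evening→Rivera.
Loads: Cruz 2, Rivera 2, Farahani 2, Quispe 1, Yoon 0 — all ≤ 2.

2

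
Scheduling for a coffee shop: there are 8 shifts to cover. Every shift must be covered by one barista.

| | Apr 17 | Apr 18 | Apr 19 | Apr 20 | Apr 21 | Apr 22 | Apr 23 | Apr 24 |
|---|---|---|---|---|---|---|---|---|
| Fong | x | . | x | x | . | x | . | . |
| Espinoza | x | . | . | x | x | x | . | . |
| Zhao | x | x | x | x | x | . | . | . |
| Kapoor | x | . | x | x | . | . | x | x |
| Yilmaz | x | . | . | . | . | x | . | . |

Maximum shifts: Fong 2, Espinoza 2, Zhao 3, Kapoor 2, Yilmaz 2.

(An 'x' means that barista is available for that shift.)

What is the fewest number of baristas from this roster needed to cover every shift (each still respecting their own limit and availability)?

4

8 slots to fill and no one can take more than 3, so at least ⌈8/3⌉ = 3 baristas are needed.
Any 3 baristas together have capacity at most 3+2+2 = 7 < 8 slots, so 3 can never suffice.
Fong, Espinoza, Zhao, and Kapoor alone can cover everything: Apr 17→Espinoza, Apr 18→Zhao, Apr 19→Fong, Apr 20→Zhao, Apr 21→Espinoza, Apr 22→Fong, Apr 23→Kapoor, Apr 24→Kapoor.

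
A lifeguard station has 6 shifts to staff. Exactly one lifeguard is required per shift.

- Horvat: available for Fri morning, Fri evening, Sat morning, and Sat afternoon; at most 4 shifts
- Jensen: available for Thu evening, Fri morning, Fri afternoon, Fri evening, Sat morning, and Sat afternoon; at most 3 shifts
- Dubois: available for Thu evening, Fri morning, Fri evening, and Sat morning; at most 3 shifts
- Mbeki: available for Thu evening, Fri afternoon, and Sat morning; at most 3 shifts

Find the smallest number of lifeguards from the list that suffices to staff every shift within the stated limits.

6 slots to fill and no one can take more than 4, so at least ⌈6/4⌉ = 2 lifeguards are needed.
Horvat and Jensen alone can cover everything: Thu evening→Jensen, Fri morning→Horvat, Fri afternoon→Jensen, Fri evening→Horvat, Sat morning→Horvat, Sat afternoon→Horvat.

2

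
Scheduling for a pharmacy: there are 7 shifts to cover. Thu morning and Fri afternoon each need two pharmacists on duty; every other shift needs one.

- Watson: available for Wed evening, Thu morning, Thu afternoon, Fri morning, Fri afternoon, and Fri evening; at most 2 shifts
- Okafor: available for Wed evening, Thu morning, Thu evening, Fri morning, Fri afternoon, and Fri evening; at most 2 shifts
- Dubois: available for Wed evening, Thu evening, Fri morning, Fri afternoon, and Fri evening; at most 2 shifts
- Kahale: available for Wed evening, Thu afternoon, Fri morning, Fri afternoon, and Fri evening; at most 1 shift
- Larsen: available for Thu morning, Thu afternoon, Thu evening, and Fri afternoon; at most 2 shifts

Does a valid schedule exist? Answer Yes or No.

Yes

One valid schedule: Wed evening→Okafor, Thu morning→Watson+Okafor, Thu afternoon→Watson, Thu evening→Larsen, Fri morning→Dubois, Fri afternoon→Kahale+Larsen, Fri evening→Dubois.
Loads: Watson 2/2, Okafor 2/2, Dubois 2/2, Kahale 1/1, Larsen 2/2 — all within limits.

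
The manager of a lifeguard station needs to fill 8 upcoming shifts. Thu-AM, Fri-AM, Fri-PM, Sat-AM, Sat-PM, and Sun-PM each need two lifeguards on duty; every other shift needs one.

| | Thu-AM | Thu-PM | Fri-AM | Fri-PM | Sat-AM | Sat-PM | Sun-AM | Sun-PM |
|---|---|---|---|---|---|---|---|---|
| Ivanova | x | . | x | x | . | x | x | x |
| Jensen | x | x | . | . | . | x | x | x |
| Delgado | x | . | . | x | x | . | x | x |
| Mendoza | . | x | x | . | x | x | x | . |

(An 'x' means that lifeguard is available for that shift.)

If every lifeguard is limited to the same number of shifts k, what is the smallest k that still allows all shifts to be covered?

With 4 lifeguards and 14 worker-slots to fill, someone must work at least ⌈14/4⌉ = 4 shifts, so k ≥ 4.
k = 4 works: Thu-AM→Ivanova+Jensen, Thu-PM→Jensen, Fri-AM→Ivanova+Mendoza, Fri-PM→Ivanova+Delgado, Sat-AM→Delgado+Mendoza, Sat-PM→Ivanova+Jensen, Sun-AM→Delgado, Sun-PM→Jensen+Delgado.
Loads: Ivanova 4, Jensen 4, Delgado 4, Mendoza 2 — all ≤ 4.

4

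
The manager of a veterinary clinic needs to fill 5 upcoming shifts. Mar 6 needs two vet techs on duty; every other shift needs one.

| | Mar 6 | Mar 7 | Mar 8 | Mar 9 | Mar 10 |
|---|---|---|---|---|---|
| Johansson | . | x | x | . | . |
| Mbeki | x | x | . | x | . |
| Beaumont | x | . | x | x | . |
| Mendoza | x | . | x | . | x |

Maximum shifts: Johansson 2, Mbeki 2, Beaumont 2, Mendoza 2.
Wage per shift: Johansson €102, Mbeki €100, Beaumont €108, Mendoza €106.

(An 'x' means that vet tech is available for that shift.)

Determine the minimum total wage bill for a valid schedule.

€616

Mar 10 can only be covered by Mendoza, so that assignment is forced.
Picking the cheapest available vet tech for each shift independently would cost €614, but that ignores the shift limits.
An optimal schedule: Mar 6→Mbeki+Mendoza, Mar 7→Johansson, Mar 8→Johansson, Mar 9→Mbeki, Mar 10→Mendoza.
Total: 100 + 106 + 102 + 102 + 100 + 106 = €616.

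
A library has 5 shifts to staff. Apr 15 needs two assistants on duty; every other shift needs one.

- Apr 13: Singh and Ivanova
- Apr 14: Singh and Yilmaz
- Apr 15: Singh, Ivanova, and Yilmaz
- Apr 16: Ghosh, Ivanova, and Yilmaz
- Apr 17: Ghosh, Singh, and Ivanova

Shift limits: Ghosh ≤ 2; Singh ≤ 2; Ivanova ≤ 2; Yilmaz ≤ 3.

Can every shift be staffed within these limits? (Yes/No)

One valid schedule: Apr 13→Singh, Apr 14→Singh, Apr 15→Ivanova+Yilmaz, Apr 16→Ghosh, Apr 17→Ghosh.
Loads: Ghosh 2/2, Singh 2/2, Ivanova 1/2, Yilmaz 1/3 — all within limits.

Yes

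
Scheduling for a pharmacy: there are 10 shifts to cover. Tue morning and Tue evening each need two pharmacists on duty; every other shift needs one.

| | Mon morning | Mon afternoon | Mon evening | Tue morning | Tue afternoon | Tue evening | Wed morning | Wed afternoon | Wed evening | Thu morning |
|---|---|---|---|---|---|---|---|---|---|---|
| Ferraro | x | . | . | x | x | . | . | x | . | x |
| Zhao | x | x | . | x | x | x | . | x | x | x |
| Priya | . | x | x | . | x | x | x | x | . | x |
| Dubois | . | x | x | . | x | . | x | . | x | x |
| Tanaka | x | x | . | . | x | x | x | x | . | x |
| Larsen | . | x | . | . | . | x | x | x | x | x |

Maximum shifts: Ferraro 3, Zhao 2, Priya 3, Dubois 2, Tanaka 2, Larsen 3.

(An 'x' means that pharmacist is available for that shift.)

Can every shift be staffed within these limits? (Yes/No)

Yes

Tue morning can only be covered by Ferraro and Zhao, so that assignment is forced.
One valid schedule: Mon morning→Ferraro, Mon afternoon→Priya, Mon evening→Priya, Tue morning→Ferraro+Zhao, Tue afternoon→Ferraro, Tue evening→Tanaka+Larsen, Wed morning→Priya, Wed afternoon→Tanaka, Wed evening→Zhao, Thu morning→Dubois.
Loads: Ferraro 3/3, Zhao 2/2, Priya 3/3, Dubois 1/2, Tanaka 2/2, Larsen 1/3 — all within limits.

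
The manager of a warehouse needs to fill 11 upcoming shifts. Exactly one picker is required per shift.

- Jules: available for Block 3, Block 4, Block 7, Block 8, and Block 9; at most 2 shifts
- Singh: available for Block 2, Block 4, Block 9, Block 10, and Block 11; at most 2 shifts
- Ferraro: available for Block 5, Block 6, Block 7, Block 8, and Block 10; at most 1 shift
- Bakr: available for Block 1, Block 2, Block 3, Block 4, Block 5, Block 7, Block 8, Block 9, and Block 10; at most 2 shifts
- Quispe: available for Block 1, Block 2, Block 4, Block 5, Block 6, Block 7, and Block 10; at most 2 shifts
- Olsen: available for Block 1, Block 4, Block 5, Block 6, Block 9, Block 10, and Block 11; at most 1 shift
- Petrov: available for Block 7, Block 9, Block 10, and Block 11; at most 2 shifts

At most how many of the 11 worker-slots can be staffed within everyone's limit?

11

Total capacity across all pickers is 2+2+1+2+2+1+2 = 12, and 11 slots are needed, so at most 11 can be filled.
An assignment achieving 11: Block 1→Bakr, Block 2→Singh, Block 3→Jules, Block 4→Quispe, Block 5→Bakr, Block 6→Ferraro, Block 7→Quispe, Block 8→Jules, Block 9→Olsen, Block 10→Petrov, Block 11→Singh.
Loads: Jules 2/2, Singh 2/2, Ferraro 1/1, Bakr 2/2, Quispe 2/2, Olsen 1/1, Petrov 1/2.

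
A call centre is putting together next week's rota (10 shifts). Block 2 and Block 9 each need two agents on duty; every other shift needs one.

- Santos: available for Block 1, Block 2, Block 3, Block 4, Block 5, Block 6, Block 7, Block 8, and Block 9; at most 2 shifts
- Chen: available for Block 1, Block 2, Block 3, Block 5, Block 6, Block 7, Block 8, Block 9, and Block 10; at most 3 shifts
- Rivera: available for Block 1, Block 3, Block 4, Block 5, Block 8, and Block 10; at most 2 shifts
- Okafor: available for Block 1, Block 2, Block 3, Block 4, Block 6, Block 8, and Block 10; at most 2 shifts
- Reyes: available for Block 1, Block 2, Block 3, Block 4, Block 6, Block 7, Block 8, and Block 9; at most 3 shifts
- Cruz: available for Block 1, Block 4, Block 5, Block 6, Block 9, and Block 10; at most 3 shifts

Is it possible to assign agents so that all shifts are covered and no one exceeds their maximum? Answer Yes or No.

One valid schedule: Block 1→Okafor, Block 2→Okafor+Reyes, Block 3→Chen, Block 4→Rivera, Block 5→Santos, Block 6→Chen, Block 7→Santos, Block 8→Rivera, Block 9→Reyes+Cruz, Block 10→Chen.
Loads: Santos 2/2, Chen 3/3, Rivera 2/2, Okafor 2/2, Reyes 2/3, Cruz 1/3 — all within limits.

Yes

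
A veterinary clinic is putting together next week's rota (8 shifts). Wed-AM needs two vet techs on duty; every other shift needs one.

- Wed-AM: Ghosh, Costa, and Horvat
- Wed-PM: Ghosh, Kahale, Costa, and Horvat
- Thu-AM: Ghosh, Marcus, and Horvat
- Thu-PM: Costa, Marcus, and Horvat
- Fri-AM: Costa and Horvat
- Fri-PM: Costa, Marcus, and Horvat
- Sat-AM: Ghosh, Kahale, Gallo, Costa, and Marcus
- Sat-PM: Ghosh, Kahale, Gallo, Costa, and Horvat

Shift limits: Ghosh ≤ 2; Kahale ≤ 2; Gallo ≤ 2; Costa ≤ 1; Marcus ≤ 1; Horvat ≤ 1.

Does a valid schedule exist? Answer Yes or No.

Total capacity is 9 and 9 slots are needed, so capacity alone doesn't rule it out.
Shifts {Wed-AM, Thu-PM, Fri-AM, Fri-PM} need 5 worker-slots in total, but the vet techs available for any of those shifts (Ghosh, Costa, Marcus, and Horvat) can supply at most 4 among them. So no valid schedule exists.

No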